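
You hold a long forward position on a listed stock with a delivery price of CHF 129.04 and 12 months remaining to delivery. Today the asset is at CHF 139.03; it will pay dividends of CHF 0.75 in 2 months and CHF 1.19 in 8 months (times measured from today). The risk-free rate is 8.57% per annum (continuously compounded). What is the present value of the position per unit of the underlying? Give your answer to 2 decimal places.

PV(remaining dividends) I = 0.75·e^(−0.0857·2/12) + 1.19·e^(−0.0857·8/12) = 1.8633
Current forward F = (S − I)·e^(rT) = (139.03 − 1.8633)·e^(0.0857·12/12) = 137.1667 × 1.089479 = 149.4402
Value (long) = (F − K)·e^(−rT) = (149.4402 − 129.04) × 0.917870 = 18.7247
Value = CHF 18.72

CHF 18.72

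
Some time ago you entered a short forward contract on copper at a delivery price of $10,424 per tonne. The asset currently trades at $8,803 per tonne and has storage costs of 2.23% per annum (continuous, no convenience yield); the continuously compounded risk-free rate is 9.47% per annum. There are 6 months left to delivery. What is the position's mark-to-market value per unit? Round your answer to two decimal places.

Current fair forward for the remaining 6 months: F = S·e^((r + u)·T), (r + u) = 0.0947 + 0.0223 = 0.1170
F = 8803 · e^(0.1170 × 6/12) = 8803 × 1.06024499 = 9333.3366
Value of long forward = (F − K)·e^(−rT) = (9333.3366 − 10424) · e^(−0.0947·6/12)
= -1090.6634 × 0.95375353 = -1040.22
Short position value = −(long value) = $1040.22

$1040.22 per tonne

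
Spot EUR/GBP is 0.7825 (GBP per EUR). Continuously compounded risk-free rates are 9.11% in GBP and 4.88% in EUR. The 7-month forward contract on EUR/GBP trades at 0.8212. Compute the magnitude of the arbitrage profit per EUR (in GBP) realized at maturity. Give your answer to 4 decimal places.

0.0192 per EUR (in GBP)

Fair forward: F* = S·e^(carry·T), with carry = (r_GBP − r_EUR) = 0.0911 − 0.0488 = 0.0423
F* = 0.7825 · e^(0.0423 × 7/12) = 0.7825 · e^0.024675 = 0.7825 × 1.024982 = 0.8020
Market 0.8212 > fair 0.8020: forward overpriced → cash-and-carry (buy spot, short the forward).
At maturity, profit = |F_mkt − F*| = |0.8212 − 0.8020| = 0.0192 per EUR (in GBP)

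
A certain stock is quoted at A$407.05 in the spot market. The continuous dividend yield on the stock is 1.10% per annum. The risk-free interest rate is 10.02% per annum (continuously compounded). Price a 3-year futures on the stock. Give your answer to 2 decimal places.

A$531.94

F = S·e^((r − q)T) = 407.05 · e^((0.1002 − 0.0110) × 3)
= 407.05 · e^0.267600 = 407.05 × 1.306824
F = A$531.94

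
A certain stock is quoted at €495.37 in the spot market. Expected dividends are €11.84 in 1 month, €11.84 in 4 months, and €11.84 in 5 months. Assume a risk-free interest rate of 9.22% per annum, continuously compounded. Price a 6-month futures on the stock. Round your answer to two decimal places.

€482.48

PV(dividends) I = 11.84·e^(−0.0922·1/12) + 11.84·e^(−0.0922·4/12) + 11.84·e^(−0.0922·5/12)
I = 11.7494 + 11.4817 + 11.3938 = 34.6249
F = (S − I)·e^(rT) = (495.37 − 34.6249) · e^(0.0922·6/12)
= 460.7451 · e^0.046100 = 460.7451 × 1.047179 = €482.48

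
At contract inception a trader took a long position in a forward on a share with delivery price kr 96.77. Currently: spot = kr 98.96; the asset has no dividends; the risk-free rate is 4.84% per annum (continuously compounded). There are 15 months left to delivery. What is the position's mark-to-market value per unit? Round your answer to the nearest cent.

kr 7.87

Current fair forward for the remaining 15 months: F = S·e^(r·T), r = 0.0484
F = 98.96 · e^(0.0484 × 15/12) = 98.96 × 1.062368 = 105.1319
Value of long forward = (F − K)·e^(−rT) = (105.1319 − 96.77) · e^(−0.0484·15/12)
= 8.3619 × 0.941294 = 7.87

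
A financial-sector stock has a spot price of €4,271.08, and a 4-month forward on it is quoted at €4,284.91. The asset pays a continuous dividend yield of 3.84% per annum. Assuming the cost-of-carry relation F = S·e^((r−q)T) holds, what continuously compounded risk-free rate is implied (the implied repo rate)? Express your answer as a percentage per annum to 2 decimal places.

4.81%

From F = S·e^((r−q)T): (r − q) = ln(F/S)/T
ln(4284.91/4271.08) = ln(1.003238) = 0.003233
(r − q) = 0.003233 / (4/12) = 0.009699
r = ln(F/S)/T + q = 0.009699 + 0.0384 = 0.048099
r = 4.81%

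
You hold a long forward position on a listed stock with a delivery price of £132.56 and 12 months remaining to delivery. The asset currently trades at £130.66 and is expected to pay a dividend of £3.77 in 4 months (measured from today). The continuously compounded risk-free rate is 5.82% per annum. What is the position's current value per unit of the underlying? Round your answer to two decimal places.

PV(remaining dividends) I = 3.77·e^(−0.0582·4/12) = 3.6976
Current forward F = (S − I)·e^(rT) = (130.66 − 3.6976)·e^(0.0582·12/12) = 126.9624 × 1.059927 = 134.5709
Value (long) = (F − K)·e^(−rT) = (134.5709 − 132.56) × 0.943461 = 1.8972
Value = £1.90

£1.90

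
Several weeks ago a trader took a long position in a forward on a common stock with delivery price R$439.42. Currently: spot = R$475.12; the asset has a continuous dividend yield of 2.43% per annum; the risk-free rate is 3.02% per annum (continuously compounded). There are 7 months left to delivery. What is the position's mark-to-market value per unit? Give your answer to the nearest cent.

Current fair forward for the remaining 7 months: F = S·e^((r − q)·T), (r − q) = 0.0302 − 0.0243 = 0.0059
F = 475.12 · e^(0.0059 × 7/12) = 475.12 × 1.003448 = 476.7582
Value of long forward = (F − K)·e^(−rT) = (476.7582 − 439.42) · e^(−0.0302·7/12)
= 37.3382 × 0.982538 = 36.69

R$36.69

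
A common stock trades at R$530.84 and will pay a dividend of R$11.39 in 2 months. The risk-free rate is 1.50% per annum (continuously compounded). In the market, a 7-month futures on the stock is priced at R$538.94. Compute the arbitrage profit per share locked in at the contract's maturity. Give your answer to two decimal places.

R$14.90 per share

PV(dividends) I = 11.39·e^(−0.0150·2/12) = 11.3616
Fair futures F* = (S − I)·e^(rT) = (530.84 − 11.3616)·e^0.008750 = 519.4784 × 1.008788 = 524.0436
Market R$538.94 > fair 524.0436: forward overpriced → cash-and-carry (borrow at r, buy the stock and collect the dividends, short the forward).
Profit at T = |F_mkt − F*| = |538.94 − 524.0436| = R$14.90 per share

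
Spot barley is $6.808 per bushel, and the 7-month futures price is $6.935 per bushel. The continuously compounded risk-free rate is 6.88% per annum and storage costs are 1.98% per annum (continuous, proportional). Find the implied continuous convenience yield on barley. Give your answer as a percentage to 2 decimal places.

F = S·e^((r+u−y)T) ⇒ (r+u−y) = ln(F/S)/T
ln(6.935/6.808) = 0.018483; /T ⇒ 0.031685
y = r + u − ln(F/S)/T = 0.0688 + 0.0198 − 0.031685 = 0.056915
y = 5.69%

5.69%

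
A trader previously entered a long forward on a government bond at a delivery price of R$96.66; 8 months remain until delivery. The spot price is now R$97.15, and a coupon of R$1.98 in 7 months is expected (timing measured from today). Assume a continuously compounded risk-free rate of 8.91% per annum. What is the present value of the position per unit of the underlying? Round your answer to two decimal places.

R$4.18

PV(remaining coupons) I = 1.98·e^(−0.0891·7/12) = 1.8797
Current forward F = (S − I)·e^(rT) = (97.15 − 1.8797)·e^(0.0891·8/12) = 95.2703 × 1.061200 = 101.1008
Value (long) = (F − K)·e^(−rT) = (101.1008 − 96.66) × 0.942330 = 4.1847
Value = R$4.18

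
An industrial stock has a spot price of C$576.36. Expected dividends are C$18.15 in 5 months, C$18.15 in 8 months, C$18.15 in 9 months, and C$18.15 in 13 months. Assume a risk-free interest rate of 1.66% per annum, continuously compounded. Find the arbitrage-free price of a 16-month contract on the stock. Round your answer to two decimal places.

C$515.93

PV(dividends) I = 18.15·e^(−0.0166·5/12) + 18.15·e^(−0.0166·8/12) + 18.15·e^(−0.0166·9/12) + 18.15·e^(−0.0166·13/12)
I = 18.0249 + 17.9502 + 17.9254 + 17.8265 = 71.7270
F = (S − I)·e^(rT) = (576.36 − 71.7270) · e^(0.0166·16/12)
= 504.6330 · e^0.022133 = 504.6330 × 1.022380 = C$515.93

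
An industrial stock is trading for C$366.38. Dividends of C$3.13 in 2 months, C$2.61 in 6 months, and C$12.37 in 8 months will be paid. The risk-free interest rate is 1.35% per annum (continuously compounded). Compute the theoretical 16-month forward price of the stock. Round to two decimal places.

C$354.73

PV(dividends) I = 3.13·e^(−0.0135·2/12) + 2.61·e^(−0.0135·6/12) + 12.37·e^(−0.0135·8/12)
I = 3.1230 + 2.5924 + 12.2592 = 17.9746
F = (S − I)·e^(rT) = (366.38 − 17.9746) · e^(0.0135·16/12)
= 348.4054 · e^0.018000 = 348.4054 × 1.018163 = C$354.73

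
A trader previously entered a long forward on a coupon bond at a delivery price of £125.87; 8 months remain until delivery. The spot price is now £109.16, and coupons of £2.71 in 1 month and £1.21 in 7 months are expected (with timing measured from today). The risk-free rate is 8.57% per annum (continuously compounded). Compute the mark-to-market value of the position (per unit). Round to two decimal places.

PV(remaining coupons) I = 2.71·e^(−0.0857·1/12) + 1.21·e^(−0.0857·7/12) = 3.8417
Current forward F = (S − I)·e^(rT) = (109.16 − 3.8417)·e^(0.0857·8/12) = 105.3183 × 1.058797 = 111.5107
Value (long) = (F − K)·e^(−rT) = (111.5107 − 125.87) × 0.944468 = -13.5619
Value = -£13.56

-£13.56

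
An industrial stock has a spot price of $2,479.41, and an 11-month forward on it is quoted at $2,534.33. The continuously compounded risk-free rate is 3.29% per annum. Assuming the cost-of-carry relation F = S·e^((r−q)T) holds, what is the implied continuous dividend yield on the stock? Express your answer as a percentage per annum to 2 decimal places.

From F = S·e^((r−q)T): (r − q) = ln(F/S)/T
ln(2534.33/2479.41) = ln(1.022150) = 0.021908
(r − q) = 0.021908 / (11/12) = 0.023900
q = r − ln(F/S)/T = 0.0329 − 0.023900 = 0.009000
q = 0.90%

0.90%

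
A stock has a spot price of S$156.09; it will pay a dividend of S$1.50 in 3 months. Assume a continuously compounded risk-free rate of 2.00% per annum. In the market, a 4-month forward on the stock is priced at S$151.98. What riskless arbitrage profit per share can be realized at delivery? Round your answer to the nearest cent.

S$3.65 per share

PV(dividends) I = 1.50·e^(−0.0200·3/12) = 1.4925
Fair forward F* = (S − I)·e^(rT) = (156.09 − 1.4925)·e^0.006667 = 154.5975 × 1.006689 = 155.6316
Market S$151.98 < fair 155.6316: forward underpriced → reverse cash-and-carry (short the stock, invest proceeds at r, pay the dividends, go long the forward).
Profit at T = |F_mkt − F*| = |151.98 − 155.6316| = S$3.65 per share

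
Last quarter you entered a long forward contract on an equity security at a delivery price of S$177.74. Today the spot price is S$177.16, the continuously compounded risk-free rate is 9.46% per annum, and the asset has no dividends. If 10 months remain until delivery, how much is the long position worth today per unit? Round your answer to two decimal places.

Current fair forward for the remaining 10 months: F = S·e^(r·T), r = 0.0946
F = 177.16 · e^(0.0946 × 10/12) = 177.16 × 1.082024 = 191.6914
Value of long forward = (F − K)·e^(−rT) = (191.6914 − 177.74) · e^(−0.0946·10/12)
= 13.9514 × 0.924194 = 12.89

S$12.89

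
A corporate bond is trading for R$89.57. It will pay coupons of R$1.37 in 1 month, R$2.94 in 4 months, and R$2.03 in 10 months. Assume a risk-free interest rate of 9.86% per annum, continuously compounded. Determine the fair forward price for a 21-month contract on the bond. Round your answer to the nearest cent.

R$99.22

PV(coupons) I = 1.37·e^(−0.0986·1/12) + 2.94·e^(−0.0986·4/12) + 2.03·e^(−0.0986·10/12)
I = 1.3588 + 2.8449 + 1.8699 = 6.0736
F = (S − I)·e^(rT) = (89.57 − 6.0736) · e^(0.0986·21/12)
= 83.4964 · e^0.172550 = 83.4964 × 1.188331 = R$99.22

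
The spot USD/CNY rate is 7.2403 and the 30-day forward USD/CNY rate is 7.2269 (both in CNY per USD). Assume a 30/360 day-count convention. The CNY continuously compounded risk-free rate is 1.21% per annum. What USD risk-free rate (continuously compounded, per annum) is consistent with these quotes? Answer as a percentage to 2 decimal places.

F = S·e^((r_CNY − r_USD)T) ⇒ r_USD = r_CNY − ln(F/S)/T
ln(7.2269/7.2403) = -0.001852; /(30/360) = -0.022224
r_USD = 0.0121 + 0.022224 = 0.034324
r_USD = 3.43%

3.43%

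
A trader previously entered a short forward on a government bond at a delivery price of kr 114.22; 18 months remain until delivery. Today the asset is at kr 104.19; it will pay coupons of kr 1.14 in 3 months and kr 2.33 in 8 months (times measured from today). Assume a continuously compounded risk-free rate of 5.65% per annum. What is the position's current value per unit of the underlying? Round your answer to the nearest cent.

PV(remaining coupons) I = 1.14·e^(−0.0565·3/12) + 2.33·e^(−0.0565·8/12) = 3.3679
Current forward F = (S − I)·e^(rT) = (104.19 − 3.3679)·e^(0.0565·18/12) = 100.8221 × 1.088445 = 109.7393
Value (long) = (F − K)·e^(−rT) = (109.7393 − 114.22) × 0.918742 = -4.1166
Short position value = −(long value) = kr 4.12

kr 4.12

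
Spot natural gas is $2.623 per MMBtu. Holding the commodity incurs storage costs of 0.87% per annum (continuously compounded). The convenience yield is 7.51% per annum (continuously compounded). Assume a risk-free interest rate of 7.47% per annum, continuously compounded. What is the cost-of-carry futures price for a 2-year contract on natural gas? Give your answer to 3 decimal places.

Net carry = r + u − y = 0.0747 + 0.0087 − 0.0751 = 0.0083
F = S·e^((r+u−y)T) = 2.623 · e^(0.0083 × 2) = 2.623 · e^0.016600
= 2.623 × 1.016739 = $2.667 per MMBtu

$2.667 per MMBtu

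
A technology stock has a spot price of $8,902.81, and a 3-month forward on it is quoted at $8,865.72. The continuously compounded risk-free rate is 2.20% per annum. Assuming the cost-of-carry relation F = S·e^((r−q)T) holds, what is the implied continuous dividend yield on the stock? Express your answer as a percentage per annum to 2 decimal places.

3.87%

From F = S·e^((r−q)T): (r − q) = ln(F/S)/T
ln(8865.72/8902.81) = ln(0.995834) = -0.004175
(r − q) = -0.004175 / (3/12) = -0.016700
q = r − ln(F/S)/T = 0.0220 + 0.016700 = 0.038700
q = 3.87%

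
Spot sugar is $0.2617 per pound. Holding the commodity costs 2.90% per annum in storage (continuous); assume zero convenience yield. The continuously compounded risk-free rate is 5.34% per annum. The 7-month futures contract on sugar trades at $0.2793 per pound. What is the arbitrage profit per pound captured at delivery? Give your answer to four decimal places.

Fair futures: F* = S·e^(carry·T), with carry = (r + u) = 0.0534 + 0.0290 = 0.0824
F* = 0.2617 · e^(0.0824 × 7/12) = 0.2617 · e^0.048067 = 0.2617 × 1.049241 = $0.2746
Market $0.2793 > fair $0.2746: forward overpriced → cash-and-carry (buy spot, short the forward).
At maturity, profit = |F_mkt − F*| = |0.2793 − 0.2746| = $0.0047 per pound

$0.0047 per pound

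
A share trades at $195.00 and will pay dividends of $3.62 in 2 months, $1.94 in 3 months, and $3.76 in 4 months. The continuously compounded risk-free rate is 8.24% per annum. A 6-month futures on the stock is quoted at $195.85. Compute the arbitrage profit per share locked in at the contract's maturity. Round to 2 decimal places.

PV(dividends) I = 3.62·e^(−0.0824·2/12) + 1.94·e^(−0.0824·3/12) + 3.76·e^(−0.0824·4/12) = 9.1292
Fair futures F* = (S − I)·e^(rT) = (195.00 − 9.1292)·e^0.041200 = 185.8708 × 1.042060 = 193.6885
Market $195.85 > fair 193.6885: forward overpriced → cash-and-carry (borrow at r, buy the stock and collect the dividends, short the forward).
Profit at T = |F_mkt − F*| = |195.85 − 193.6885| = $2.16 per share

$2.16 per share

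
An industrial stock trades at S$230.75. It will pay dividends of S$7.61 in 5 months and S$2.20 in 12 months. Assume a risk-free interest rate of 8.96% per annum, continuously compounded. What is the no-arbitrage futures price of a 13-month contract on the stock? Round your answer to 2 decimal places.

PV(dividends) I = 7.61·e^(−0.0896·5/12) + 2.20·e^(−0.0896·12/12)
I = 7.3311 + 2.0115 = 9.3426
F = (S − I)·e^(rT) = (230.75 − 9.3426) · e^(0.0896·13/12)
= 221.4074 · e^0.097067 = 221.4074 × 1.101934 = S$243.98

S$243.98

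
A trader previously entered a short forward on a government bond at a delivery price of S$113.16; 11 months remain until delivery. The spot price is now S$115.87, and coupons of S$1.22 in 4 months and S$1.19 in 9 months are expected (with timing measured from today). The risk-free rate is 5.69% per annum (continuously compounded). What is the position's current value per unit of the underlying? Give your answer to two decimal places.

PV(remaining coupons) I = 1.22·e^(−0.0569·4/12) + 1.19·e^(−0.0569·9/12) = 2.3374
Current forward F = (S − I)·e^(rT) = (115.87 − 2.3374)·e^(0.0569·11/12) = 113.5326 × 1.053543 = 119.6115
Value (long) = (F − K)·e^(−rT) = (119.6115 − 113.16) × 0.949179 = 6.1236
Short position value = −(long value) = -S$6.12

-S$6.12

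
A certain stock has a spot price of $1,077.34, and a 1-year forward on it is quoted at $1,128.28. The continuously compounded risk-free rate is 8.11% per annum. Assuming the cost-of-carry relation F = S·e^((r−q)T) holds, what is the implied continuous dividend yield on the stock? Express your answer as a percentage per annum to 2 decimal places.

From F = S·e^((r−q)T): (r − q) = ln(F/S)/T
ln(1128.28/1077.34) = ln(1.047283) = 0.046199
(r − q) = 0.046199 / (1) = 0.046199
q = r − ln(F/S)/T = 0.0811 − 0.046199 = 0.034901
q = 3.49%

3.49%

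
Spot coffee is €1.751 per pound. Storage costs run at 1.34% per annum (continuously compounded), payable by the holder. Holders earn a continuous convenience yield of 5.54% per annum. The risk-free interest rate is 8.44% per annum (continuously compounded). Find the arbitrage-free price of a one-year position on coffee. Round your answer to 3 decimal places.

€1.827 per pound

Net carry = r + u − y = 0.0844 + 0.0134 − 0.0554 = 0.0424
F = S·e^((r+u−y)T) = 1.751 · e^(0.0424 × 12/12) = 1.751 · e^0.042400
= 1.751 × 1.043312 = €1.827 per pound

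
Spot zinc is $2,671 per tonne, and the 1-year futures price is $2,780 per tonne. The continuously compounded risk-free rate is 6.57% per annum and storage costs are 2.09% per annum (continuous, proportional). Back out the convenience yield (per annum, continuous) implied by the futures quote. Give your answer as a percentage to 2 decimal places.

4.66%

F = S·e^((r+u−y)T) ⇒ (r+u−y) = ln(F/S)/T
ln(2780/2671) = 0.039998; /T ⇒ 0.039998
y = r + u − ln(F/S)/T = 0.0657 + 0.0209 − 0.039998 = 0.046602
y = 4.66%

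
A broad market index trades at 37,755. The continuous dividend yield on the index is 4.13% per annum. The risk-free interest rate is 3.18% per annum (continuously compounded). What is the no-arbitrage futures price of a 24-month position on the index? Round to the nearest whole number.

F = S·e^((r − q)T) = 37755 · e^((0.0318 − 0.0413) × 24/12)
= 37755 · e^-0.019000 = 37755 × 0.981179
F = 37,044

37,044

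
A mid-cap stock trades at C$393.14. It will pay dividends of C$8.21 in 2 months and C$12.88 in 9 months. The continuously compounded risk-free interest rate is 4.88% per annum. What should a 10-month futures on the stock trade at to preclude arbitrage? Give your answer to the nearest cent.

PV(dividends) I = 8.21·e^(−0.0488·2/12) + 12.88·e^(−0.0488·9/12)
I = 8.1435 + 12.4171 = 20.5606
F = (S − I)·e^(rT) = (393.14 − 20.5606) · e^(0.0488·10/12)
= 372.5794 · e^0.040667 = 372.5794 × 1.041505 = C$388.04

C$388.04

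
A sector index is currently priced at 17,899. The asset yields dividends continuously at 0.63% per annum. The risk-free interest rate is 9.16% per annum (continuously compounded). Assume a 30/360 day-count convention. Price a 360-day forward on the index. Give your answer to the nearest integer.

19,493

F = S·e^((r − q)T) = 17899 · e^((0.0916 − 0.0063) × 360/360)
= 17899 · e^0.085300 = 17899 × 1.089044
F = 19,493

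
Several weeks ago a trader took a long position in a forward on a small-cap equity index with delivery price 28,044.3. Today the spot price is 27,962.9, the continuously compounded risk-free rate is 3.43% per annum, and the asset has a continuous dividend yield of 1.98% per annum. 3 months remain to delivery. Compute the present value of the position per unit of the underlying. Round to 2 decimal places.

19.98

Current fair forward for the remaining 3 months: F = S·e^((r − q)·T), (r − q) = 0.0343 − 0.0198 = 0.0145
F = 27962.9 · e^(0.0145 × 3/12) = 27962.9 × 1.00363158 = 28064.4495
Value of long forward = (F − K)·e^(−rT) = (28064.4495 − 28044.3) · e^(−0.0343·3/12)
= 20.1495 × 0.99146166 = 19.98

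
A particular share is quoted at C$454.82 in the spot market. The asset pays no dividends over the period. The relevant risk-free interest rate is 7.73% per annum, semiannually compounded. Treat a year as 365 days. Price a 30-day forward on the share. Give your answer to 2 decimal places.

F = S · (1+r/2)^(2T)
= 454.82 × 1.006253
F = C$457.66

C$457.66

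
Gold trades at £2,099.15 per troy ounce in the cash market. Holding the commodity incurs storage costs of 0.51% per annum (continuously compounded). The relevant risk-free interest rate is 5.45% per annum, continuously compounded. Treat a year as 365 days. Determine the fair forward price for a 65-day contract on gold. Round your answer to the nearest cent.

Net carry = r + u − y = 0.0545 + 0.0051 − 0.0000 = 0.0596
F = S·e^((r+u−y)T) = 2099.15 · e^(0.0596 × 65/365) = 2099.15 · e^0.01061370
= 2099.15 × 1.01067023 = £2,121.55 per troy ounce

£2,121.55 per troy ounce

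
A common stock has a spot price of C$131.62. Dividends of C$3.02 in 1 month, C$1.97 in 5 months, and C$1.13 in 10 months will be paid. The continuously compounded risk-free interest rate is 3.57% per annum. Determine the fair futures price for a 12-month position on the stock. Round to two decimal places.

C$130.14

PV(dividends) I = 3.02·e^(−0.0357·1/12) + 1.97·e^(−0.0357·5/12) + 1.13·e^(−0.0357·10/12)
I = 3.0110 + 1.9409 + 1.0969 = 6.0488
F = (S − I)·e^(rT) = (131.62 − 6.0488) · e^(0.0357·12/12)
= 125.5712 · e^0.035700 = 125.5712 × 1.036345 = C$130.14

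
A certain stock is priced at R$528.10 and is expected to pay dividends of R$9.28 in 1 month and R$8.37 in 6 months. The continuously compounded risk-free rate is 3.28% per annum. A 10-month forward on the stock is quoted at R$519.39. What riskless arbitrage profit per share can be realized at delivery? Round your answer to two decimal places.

R$5.37 per share

PV(dividends) I = 9.28·e^(−0.0328·1/12) + 8.37·e^(−0.0328·6/12) = 17.4885
Fair forward F* = (S − I)·e^(rT) = (528.10 − 17.4885)·e^0.027333 = 510.6115 × 1.027710 = 524.7605
Market R$519.39 < fair 524.7605: forward underpriced → reverse cash-and-carry (short the stock, invest proceeds at r, pay the dividends, go long the forward).
Profit at T = |F_mkt − F*| = |519.39 − 524.7605| = R$5.37 per share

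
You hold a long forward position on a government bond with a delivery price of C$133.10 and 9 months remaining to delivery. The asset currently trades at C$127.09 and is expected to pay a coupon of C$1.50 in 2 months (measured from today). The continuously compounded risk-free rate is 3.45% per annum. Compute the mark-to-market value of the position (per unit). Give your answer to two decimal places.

PV(remaining coupons) I = 1.50·e^(−0.0345·2/12) = 1.4914
Current forward F = (S − I)·e^(rT) = (127.09 − 1.4914)·e^(0.0345·9/12) = 125.5986 × 1.026213 = 128.8909
Value (long) = (F − K)·e^(−rT) = (128.8909 − 133.10) × 0.974457 = -4.1016
Value = -C$4.10

-C$4.10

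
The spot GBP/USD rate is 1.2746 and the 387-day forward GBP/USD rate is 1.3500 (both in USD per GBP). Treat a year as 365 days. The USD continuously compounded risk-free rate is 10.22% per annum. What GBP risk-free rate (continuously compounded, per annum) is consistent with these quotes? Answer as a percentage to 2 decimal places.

4.80%

F = S·e^((r_USD − r_GBP)T) ⇒ r_GBP = r_USD − ln(F/S)/T
ln(1.3500/1.2746) = 0.057472; /(387/365) = 0.054205
r_GBP = 0.1022 − 0.054205 = 0.047995
r_GBP = 4.80%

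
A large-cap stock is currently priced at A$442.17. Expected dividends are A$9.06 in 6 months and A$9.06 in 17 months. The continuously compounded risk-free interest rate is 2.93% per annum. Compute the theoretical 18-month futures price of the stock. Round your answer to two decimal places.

A$443.63

PV(dividends) I = 9.06·e^(−0.0293·6/12) + 9.06·e^(−0.0293·17/12)
I = 8.9282 + 8.6916 = 17.6198
F = (S − I)·e^(rT) = (442.17 − 17.6198) · e^(0.0293·18/12)
= 424.5502 · e^0.043950 = 424.5502 × 1.044930 = A$443.63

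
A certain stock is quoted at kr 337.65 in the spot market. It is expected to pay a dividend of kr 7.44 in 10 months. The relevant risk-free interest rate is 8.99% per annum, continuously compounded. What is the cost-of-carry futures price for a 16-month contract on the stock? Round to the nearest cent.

kr 372.87

PV(dividends) I = 7.44·e^(−0.0899·10/12)
I = 6.9030
F = (S − I)·e^(rT) = (337.65 − 6.9030) · e^(0.0899·16/12)
= 330.7470 · e^0.119867 = 330.7470 × 1.127347 = kr 372.87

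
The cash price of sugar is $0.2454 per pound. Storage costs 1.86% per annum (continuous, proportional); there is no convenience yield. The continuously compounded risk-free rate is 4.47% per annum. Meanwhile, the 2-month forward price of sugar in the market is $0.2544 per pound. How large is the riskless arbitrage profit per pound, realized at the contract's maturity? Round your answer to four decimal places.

$0.0064 per pound

Fair forward: F* = S·e^(carry·T), with carry = (r + u) = 0.0447 + 0.0186 = 0.0633
F* = 0.2454 · e^(0.0633 × 2/12) = 0.2454 · e^0.010550 = 0.2454 × 1.010606 = $0.2480
Market $0.2544 > fair $0.2480: forward overpriced → cash-and-carry (buy spot, short the forward).
At maturity, profit = |F_mkt − F*| = |0.2544 − 0.2480| = $0.0064 per pound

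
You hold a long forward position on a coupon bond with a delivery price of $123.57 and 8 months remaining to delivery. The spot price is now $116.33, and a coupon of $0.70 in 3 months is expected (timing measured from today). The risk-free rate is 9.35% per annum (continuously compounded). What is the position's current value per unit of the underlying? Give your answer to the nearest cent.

-$0.46

PV(remaining coupons) I = 0.70·e^(−0.0935·3/12) = 0.6838
Current forward F = (S − I)·e^(rT) = (116.33 − 0.6838)·e^(0.0935·8/12) = 115.6462 × 1.064317 = 123.0842
Value (long) = (F − K)·e^(−rT) = (123.0842 − 123.57) × 0.939570 = -0.4564
Value = -$0.46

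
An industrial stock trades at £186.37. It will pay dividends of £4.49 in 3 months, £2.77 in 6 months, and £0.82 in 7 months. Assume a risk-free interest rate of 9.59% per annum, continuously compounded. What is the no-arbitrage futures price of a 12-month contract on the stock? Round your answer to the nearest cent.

£196.54

PV(dividends) I = 4.49·e^(−0.0959·3/12) + 2.77·e^(−0.0959·6/12) + 0.82·e^(−0.0959·7/12)
I = 4.3836 + 2.6403 + 0.7754 = 7.7993
F = (S − I)·e^(rT) = (186.37 − 7.7993) · e^(0.0959·12/12)
= 178.5707 · e^0.095900 = 178.5707 × 1.100649 = £196.54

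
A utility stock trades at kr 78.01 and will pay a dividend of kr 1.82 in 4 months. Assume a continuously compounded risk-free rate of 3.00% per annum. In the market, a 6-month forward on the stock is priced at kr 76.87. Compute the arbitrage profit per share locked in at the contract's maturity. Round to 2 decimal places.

PV(dividends) I = 1.82·e^(−0.0300·4/12) = 1.8019
Fair forward F* = (S − I)·e^(rT) = (78.01 − 1.8019)·e^0.015000 = 76.2081 × 1.015113 = 77.3598
Market kr 76.87 < fair 77.3598: forward underpriced → reverse cash-and-carry (short the stock, invest proceeds at r, pay the dividends, go long the forward).
Profit at T = |F_mkt − F*| = |76.87 − 77.3598| = kr 0.49 per share

kr 0.49 per share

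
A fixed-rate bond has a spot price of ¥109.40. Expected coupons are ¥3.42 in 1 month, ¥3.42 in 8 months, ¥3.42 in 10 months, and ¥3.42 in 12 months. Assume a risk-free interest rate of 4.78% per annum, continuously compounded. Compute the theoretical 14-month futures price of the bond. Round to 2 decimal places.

¥101.65

PV(coupons) I = 3.42·e^(−0.0478·1/12) + 3.42·e^(−0.0478·8/12) + 3.42·e^(−0.0478·10/12) + 3.42·e^(−0.0478·12/12)
I = 3.4064 + 3.3127 + 3.2864 + 3.2604 = 13.2659
F = (S − I)·e^(rT) = (109.40 − 13.2659) · e^(0.0478·14/12)
= 96.1341 · e^0.055767 = 96.1341 × 1.057351 = ¥101.65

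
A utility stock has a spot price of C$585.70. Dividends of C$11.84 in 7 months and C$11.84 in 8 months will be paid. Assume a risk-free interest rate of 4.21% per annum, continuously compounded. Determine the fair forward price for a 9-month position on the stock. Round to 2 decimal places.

C$580.68

PV(dividends) I = 11.84·e^(−0.0421·7/12) + 11.84·e^(−0.0421·8/12)
I = 11.5528 + 11.5123 = 23.0651
F = (S − I)·e^(rT) = (585.70 − 23.0651) · e^(0.0421·9/12)
= 562.6349 · e^0.031575 = 562.6349 × 1.032079 = C$580.68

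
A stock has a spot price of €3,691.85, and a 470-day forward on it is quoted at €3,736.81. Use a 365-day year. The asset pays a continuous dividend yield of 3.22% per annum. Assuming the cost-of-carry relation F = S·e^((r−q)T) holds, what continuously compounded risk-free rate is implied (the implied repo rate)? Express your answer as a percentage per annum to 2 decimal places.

From F = S·e^((r−q)T): (r − q) = ln(F/S)/T
ln(3736.81/3691.85) = ln(1.012178) = 0.012104
(r − q) = 0.012104 / (470/365) = 0.009400
r = ln(F/S)/T + q = 0.009400 + 0.0322 = 0.041600
r = 4.16%

4.16%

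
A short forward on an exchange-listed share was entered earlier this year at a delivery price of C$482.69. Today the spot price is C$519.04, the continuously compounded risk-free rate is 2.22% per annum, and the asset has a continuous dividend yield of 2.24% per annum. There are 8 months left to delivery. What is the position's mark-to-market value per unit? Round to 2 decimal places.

-C$35.75

Current fair forward for the remaining 8 months: F = S·e^((r − q)·T), (r − q) = 0.0222 − 0.0224 = -0.0002
F = 519.04 · e^(-0.0002 × 8/12) = 519.04 × 0.999867 = 518.9710
Value of long forward = (F − K)·e^(−rT) = (518.9710 − 482.69) · e^(−0.0222·8/12)
= 36.2810 × 0.985309 = 35.75
Short position value = −(long value) = -C$35.75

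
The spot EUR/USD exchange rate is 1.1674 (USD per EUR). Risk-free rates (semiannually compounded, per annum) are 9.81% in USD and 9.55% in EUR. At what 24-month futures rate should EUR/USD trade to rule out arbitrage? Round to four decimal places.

By covered interest parity, F = S · (1+r_USD/2)^(2T) / (1+r_EUR/2)^(2T)
= 1.1674 × 1.211113 / 1.205121 = 1.1674 × 1.004972
F = 1.1732 USD per EUR

1.1732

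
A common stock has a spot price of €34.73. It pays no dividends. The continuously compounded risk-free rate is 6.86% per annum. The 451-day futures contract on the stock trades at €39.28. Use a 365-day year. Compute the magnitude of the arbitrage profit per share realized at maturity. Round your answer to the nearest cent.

Fair futures: F* = S·e^(carry·T), with carry = r = 0.0686
F* = 34.73 · e^(0.0686 × 451/365) = 34.73 · e^0.084763 = 34.73 × 1.088459 = €37.8022
Market €39.28 > fair €37.8022: forward overpriced → cash-and-carry (buy spot, short the forward).
At maturity, profit = |F_mkt − F*| = |39.28 − 37.8022| = €1.48 per share

€1.48 per share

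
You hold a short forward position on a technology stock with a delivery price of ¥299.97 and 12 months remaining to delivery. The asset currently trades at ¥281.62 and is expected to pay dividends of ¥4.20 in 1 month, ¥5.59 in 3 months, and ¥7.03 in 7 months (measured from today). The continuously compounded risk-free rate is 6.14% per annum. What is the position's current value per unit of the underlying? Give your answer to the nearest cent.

¥16.95

PV(remaining dividends) I = 4.20·e^(−0.0614·1/12) + 5.59·e^(−0.0614·3/12) + 7.03·e^(−0.0614·7/12) = 16.4661
Current forward F = (S − I)·e^(rT) = (281.62 − 16.4661)·e^(0.0614·12/12) = 265.1539 × 1.063324 = 281.9445
Value (long) = (F − K)·e^(−rT) = (281.9445 − 299.97) × 0.940447 = -16.9520
Short position value = −(long value) = ¥16.95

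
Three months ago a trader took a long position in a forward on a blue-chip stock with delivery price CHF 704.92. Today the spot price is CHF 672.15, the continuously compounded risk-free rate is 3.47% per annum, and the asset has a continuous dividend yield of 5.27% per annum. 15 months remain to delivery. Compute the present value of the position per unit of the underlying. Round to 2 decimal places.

Current fair forward for the remaining 15 months: F = S·e^((r − q)·T), (r − q) = 0.0347 − 0.0527 = -0.0180
F = 672.15 · e^(-0.0180 × 15/12) = 672.15 × 0.977751 = 657.1953
Value of long forward = (F − K)·e^(−rT) = (657.1953 − 704.92) · e^(−0.0347·15/12)
= -47.7247 × 0.957552 = -45.70

-CHF 45.70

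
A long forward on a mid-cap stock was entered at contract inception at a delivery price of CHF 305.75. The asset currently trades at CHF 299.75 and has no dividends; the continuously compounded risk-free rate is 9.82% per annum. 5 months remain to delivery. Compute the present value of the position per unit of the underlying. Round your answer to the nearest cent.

Current fair forward for the remaining 5 months: F = S·e^(r·T), r = 0.0982
F = 299.75 · e^(0.0982 × 5/12) = 299.75 × 1.041765 = 312.2691
Value of long forward = (F − K)·e^(−rT) = (312.2691 − 305.75) · e^(−0.0982·5/12)
= 6.5191 × 0.959909 = 6.26

CHF 6.26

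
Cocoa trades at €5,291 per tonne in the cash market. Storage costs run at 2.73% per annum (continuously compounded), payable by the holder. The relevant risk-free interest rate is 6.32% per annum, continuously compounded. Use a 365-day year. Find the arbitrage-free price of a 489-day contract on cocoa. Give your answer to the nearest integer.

Net carry = r + u − y = 0.0632 + 0.0273 − 0.0000 = 0.0905
F = S·e^((r+u−y)T) = 5291 · e^(0.0905 × 489/365) = 5291 · e^0.121245
= 5291 × 1.128901 = €5,973 per tonne

€5,973 per tonne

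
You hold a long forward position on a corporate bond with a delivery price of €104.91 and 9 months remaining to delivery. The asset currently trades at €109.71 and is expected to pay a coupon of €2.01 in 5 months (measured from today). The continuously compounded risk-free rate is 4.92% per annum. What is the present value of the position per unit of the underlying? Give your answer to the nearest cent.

€6.63

PV(remaining coupons) I = 2.01·e^(−0.0492·5/12) = 1.9692
Current forward F = (S − I)·e^(rT) = (109.71 − 1.9692)·e^(0.0492·9/12) = 107.7408 × 1.037589 = 111.7907
Value (long) = (F − K)·e^(−rT) = (111.7907 − 104.91) × 0.963773 = 6.6314
Value = €6.63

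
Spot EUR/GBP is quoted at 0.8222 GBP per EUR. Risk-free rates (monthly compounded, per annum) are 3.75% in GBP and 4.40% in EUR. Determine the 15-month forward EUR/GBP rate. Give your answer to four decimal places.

By covered interest parity, F = S · (1+r_GBP/12)^(12T) / (1+r_EUR/12)^(12T)
= 0.8222 × 1.047914 / 1.056434 = 0.8222 × 0.991935
F = 0.8156 GBP per EUR

0.8156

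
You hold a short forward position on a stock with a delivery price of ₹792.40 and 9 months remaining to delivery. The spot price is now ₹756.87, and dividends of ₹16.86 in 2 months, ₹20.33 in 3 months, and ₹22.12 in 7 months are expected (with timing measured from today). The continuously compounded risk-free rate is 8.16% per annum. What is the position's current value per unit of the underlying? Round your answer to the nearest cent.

PV(remaining dividends) I = 16.86·e^(−0.0816·2/12) + 20.33·e^(−0.0816·3/12) + 22.12·e^(−0.0816·7/12) = 57.6435
Current forward F = (S − I)·e^(rT) = (756.87 − 57.6435)·e^(0.0816·9/12) = 699.2265 × 1.063112 = 743.3561
Value (long) = (F − K)·e^(−rT) = (743.3561 − 792.40) × 0.940635 = -46.1324
Short position value = −(long value) = ₹46.13

₹46.13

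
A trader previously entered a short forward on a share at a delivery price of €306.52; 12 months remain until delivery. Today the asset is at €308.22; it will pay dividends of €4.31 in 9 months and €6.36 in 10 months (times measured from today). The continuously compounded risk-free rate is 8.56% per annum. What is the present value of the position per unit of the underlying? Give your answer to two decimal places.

PV(remaining dividends) I = 4.31·e^(−0.0856·9/12) + 6.36·e^(−0.0856·10/12) = 9.9641
Current forward F = (S − I)·e^(rT) = (308.22 − 9.9641)·e^(0.0856·12/12) = 298.2559 × 1.089370 = 324.9110
Value (long) = (F − K)·e^(−rT) = (324.9110 − 306.52) × 0.917961 = 16.8822
Short position value = −(long value) = -€16.88

-€16.88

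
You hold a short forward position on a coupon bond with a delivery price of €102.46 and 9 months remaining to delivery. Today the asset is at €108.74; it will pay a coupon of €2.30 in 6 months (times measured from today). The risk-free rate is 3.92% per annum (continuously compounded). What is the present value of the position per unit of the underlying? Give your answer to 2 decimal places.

-€6.99

PV(remaining coupons) I = 2.30·e^(−0.0392·6/12) = 2.2554
Current forward F = (S − I)·e^(rT) = (108.74 − 2.2554)·e^(0.0392·9/12) = 106.4846 × 1.029836 = 109.6617
Value (long) = (F − K)·e^(−rT) = (109.6617 − 102.46) × 0.971028 = 6.9931
Short position value = −(long value) = -€6.99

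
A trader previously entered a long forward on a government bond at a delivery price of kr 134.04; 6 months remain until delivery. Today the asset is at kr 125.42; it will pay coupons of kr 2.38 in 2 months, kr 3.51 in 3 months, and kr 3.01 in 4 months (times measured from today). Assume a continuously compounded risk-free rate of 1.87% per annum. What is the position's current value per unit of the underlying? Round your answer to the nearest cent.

PV(remaining coupons) I = 2.38·e^(−0.0187·2/12) + 3.51·e^(−0.0187·3/12) + 3.01·e^(−0.0187·4/12) = 8.8575
Current forward F = (S − I)·e^(rT) = (125.42 − 8.8575)·e^(0.0187·6/12) = 116.5625 × 1.009394 = 117.6575
Value (long) = (F − K)·e^(−rT) = (117.6575 − 134.04) × 0.990694 = -16.2300
Value = -kr 16.23

-kr 16.23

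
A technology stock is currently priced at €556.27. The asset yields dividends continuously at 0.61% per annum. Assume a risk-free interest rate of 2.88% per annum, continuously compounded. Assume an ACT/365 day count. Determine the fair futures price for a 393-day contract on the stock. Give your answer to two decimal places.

€570.03

F = S·e^((r − q)T) = 556.27 · e^((0.0288 − 0.0061) × 393/365)
= 556.27 · e^0.024441 = 556.27 × 1.024742
F = €570.03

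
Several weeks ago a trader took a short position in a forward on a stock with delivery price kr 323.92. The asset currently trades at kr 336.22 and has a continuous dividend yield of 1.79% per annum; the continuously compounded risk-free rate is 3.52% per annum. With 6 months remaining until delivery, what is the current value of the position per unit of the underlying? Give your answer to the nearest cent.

-kr 14.96

Current fair forward for the remaining 6 months: F = S·e^((r − q)·T), (r − q) = 0.0352 − 0.0179 = 0.0173
F = 336.22 · e^(0.0173 × 6/12) = 336.22 × 1.008688 = 339.1411
Value of long forward = (F − K)·e^(−rT) = (339.1411 − 323.92) · e^(−0.0352·6/12)
= 15.2211 × 0.982554 = 14.96
Short position value = −(long value) = -kr 14.96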